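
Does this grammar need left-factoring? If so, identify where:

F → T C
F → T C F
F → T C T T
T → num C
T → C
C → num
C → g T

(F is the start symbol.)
Yes, F has productions with common prefix 'T C'

Left-factoring is needed when two productions for the same non-terminal
share a common prefix on the right-hand side.

Productions for F:
  F → T C
  F → T C F
  F → T C T T
Productions for T:
  T → num C
  T → C
Productions for C:
  C → num
  C → g T

Found common prefix 'T C' in productions for F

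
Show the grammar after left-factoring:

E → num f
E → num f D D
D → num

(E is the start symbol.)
Left-factoring transforms A → αβ₁ | αβ₂ into A → αA' and A' → β₁ | β₂
(α is the longest common prefix among the alternatives). Repeat until
no nonterminal has two alternatives with a common prefix.

Round 1: E has alternatives sharing prefix 'num f'. Introduce E': E → num f E'
  Add: E' → ε
  Add: E' → D D

No remaining common prefixes — done.

Resulting grammar:
E → num f E'
E' → ε
E' → D D
D → num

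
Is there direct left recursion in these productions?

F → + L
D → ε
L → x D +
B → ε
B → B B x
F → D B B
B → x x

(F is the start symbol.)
Direct left recursion occurs when N → N α for some non-terminal N (the right-hand side begins with the left-hand side itself).

F → + L: starts with '+'
D → ε: starts with ε
L → x D +: starts with x
B → ε: starts with ε
B → B B x: LEFT RECURSIVE (starts with B)
F → D B B: starts with D
B → x x: starts with x

The grammar has direct left recursion on: B.

Answer: Yes, B is left-recursive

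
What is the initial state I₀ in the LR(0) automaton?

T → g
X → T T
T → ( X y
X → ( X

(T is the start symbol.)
First, augment the grammar with T' → T
I₀ = CLOSURE({ [T' → . T] }):
  [T' → . T] has the dot before T: add [T → . g], [T → . ( X y]
No further items can be added.

I₀ = { [T → . ( X y], [T → . g], [T' → . T] }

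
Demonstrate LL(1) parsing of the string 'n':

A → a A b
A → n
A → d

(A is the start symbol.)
LL(1) parsing maintains a stack (initially the start symbol over $) and the input. At each step: if the stack top is a terminal, match it against the current input token; if it is a non-terminal N, replace it with the RHS of M[N, lookahead] (the unique production whose predict set contains the lookahead).

Stack is shown with the top on the left.

Stack  Input  Action
--------------------
A $    n $    output A → n
n $    n $    match 'n'
$      $      accept

The string is accepted.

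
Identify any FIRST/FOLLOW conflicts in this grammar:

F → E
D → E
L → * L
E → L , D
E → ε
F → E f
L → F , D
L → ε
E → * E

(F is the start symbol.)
Yes. F → E f with FOLLOW(F) on { ',' }; L → F ',' D with FOLLOW(L) on { ',' }; E → L ',' D with FOLLOW(E) on { ',', 'f' }

Nullable non-terminals: D, E, F, L.
FIRST sets used below: FIRST(L) = { '*', ',', 'f', ε }, FIRST(E) = { '*', ',', 'f', ε }, FIRST(F) = { '*', ',', 'f', ε }
D has a nullable alternative but only one production, so nothing to check.

E: nullable alternative(s) E → ε; FOLLOW(E) = { $, ',', 'f' }
  E → L , D: FIRST \ {ε} = { '*', ',', 'f' } — overlaps FOLLOW(E) on { ',', 'f' }: CONFLICT
  E → ε: FIRST \ {ε} = { } — this is the only nullable alternative, skip
  E → * E: FIRST \ {ε} = { '*' } — disjoint from FOLLOW(E)

F: nullable alternative(s) F → E; FOLLOW(F) = { $, ',' }
  F → E: FIRST \ {ε} = { '*', ',', 'f' } — this is the only nullable alternative, skip
  F → E f: FIRST \ {ε} = { '*', ',', 'f' } — overlaps FOLLOW(F) on { ',' }: CONFLICT

L: nullable alternative(s) L → ε; FOLLOW(L) = { ',' }
  L → * L: FIRST \ {ε} = { '*' } — disjoint from FOLLOW(L)
  L → F , D: FIRST \ {ε} = { '*', ',', 'f' } — overlaps FOLLOW(L) on { ',' }: CONFLICT
  L → ε: FIRST \ {ε} = { } — this is the only nullable alternative, skip

So the grammar has 3 FIRST/FOLLOW conflicts (marked CONFLICT above).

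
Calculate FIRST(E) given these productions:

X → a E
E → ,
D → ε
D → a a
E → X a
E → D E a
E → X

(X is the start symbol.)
FIRST sets of the other non-terminals involved (by the same procedure, iterated to a fixed point):
  FIRST(X) = { 'a' }
  FIRST(D) = { 'a', ε }

From E → ,:
  - ',' is a terminal: add ',' and stop
From E → X a:
  - X is a non-terminal: add FIRST(X) \ {ε} = { 'a' }
    X is not nullable, so stop
From E → D E a:
  - D is a non-terminal: add FIRST(D) \ {ε} = { 'a' }
    D is nullable, so continue to the next symbol
  - E is the symbol being defined: contributes nothing new
    E is not nullable, so stop
From E → X:
  - X is a non-terminal: add FIRST(X) \ {ε} = { 'a' }
    X is not nullable, so stop

Collecting: FIRST(E) = { ',', 'a' }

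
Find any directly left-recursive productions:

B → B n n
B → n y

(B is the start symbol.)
Yes, B is left-recursive

B → B n n: LEFT RECURSIVE (starts with B)
B → n y: starts with n

The grammar has direct left recursion on: B.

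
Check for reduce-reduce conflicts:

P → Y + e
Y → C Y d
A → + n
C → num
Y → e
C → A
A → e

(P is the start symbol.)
Yes — I6: [A → e .] vs [Y → e .]

Augment with P' → P and build the canonical LR(0) collection (I0 = CLOSURE({[P' → . P]}), then GOTO on every symbol after a dot until no new states appear). It has 13 states:
  I0: { [A → . + n], [A → . e], [C → . A], [C → . num], [P → . Y + e], [P' → . P], [Y → . C Y d], [Y → . e] }  — shift
  I1: { [A → + . n] }  — shift
  I2: { [C → A .] }  — reduce
  I3: { [A → . + n], [A → . e], [C → . A], [C → . num], [Y → . C Y d], [Y → . e], [Y → C . Y d] }  — shift
  I4: { [P' → P .] }  — accept
  I5: { [P → Y . + e] }  — shift
  I6: { [A → e .], [Y → e .] }  — 2 reduces
  I7: { [C → num .] }  — reduce
  I8: { [P → Y + . e] }  — shift
  I9: { [P → Y + e .] }  — reduce
  I10: { [Y → C Y . d] }  — shift
  I11: { [Y → C Y d .] }  — reduce
  I12: { [A → + n .] }  — reduce

I6 contains complete items [A → e .], [Y → e .] — reduce-reduce conflict.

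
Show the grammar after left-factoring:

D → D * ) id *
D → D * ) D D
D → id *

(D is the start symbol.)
Left-factoring transforms A → αβ₁ | αβ₂ into A → αA' and A' → β₁ | β₂
(α is the longest common prefix among the alternatives). Repeat until
no nonterminal has two alternatives with a common prefix.

Round 1: D has alternatives sharing prefix 'D * )'. Introduce D': D → D * ) D'
  Add: D' → id *
  Add: D' → D D

No remaining common prefixes — done.

Resulting grammar:
D → D * ) D'
D' → id *
D' → D D
D → id *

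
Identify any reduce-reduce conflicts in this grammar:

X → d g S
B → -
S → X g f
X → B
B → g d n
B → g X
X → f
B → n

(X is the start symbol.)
A reduce-reduce conflict occurs when an LR(0) state has two complete items [A → α .] and [B → β .] — both call for a reduction, and with no lookahead the parser cannot choose between them.

Augment with X' → X and build the canonical LR(0) collection (I0 = CLOSURE({[X' → . X]}), then GOTO on every symbol after a dot until no new states appear). It has 16 states:
  I0: { [B → . -], [B → . g X], [B → . g d n], [B → . n], [X → . B], [X → . d g S], [X → . f], [X' → . X] }  — shift
  I1: { [B → - .] }  — reduce
  I2: { [X → B .] }  — reduce
  I3: { [X' → X .] }  — accept
  I4: { [X → d . g S] }  — shift
  I5: { [X → f .] }  — reduce
  I6: { [B → . -], [B → . g X], [B → . g d n], [B → . n], [B → g . X], [B → g . d n], [X → . B], [X → . d g S], [X → . f] }  — shift
  I7: { [B → n .] }  — reduce
  I8: { [B → g X .] }  — reduce
  I9: { [B → g d . n], [X → d . g S] }  — shift
  I10: { [B → . -], [B → . g X], [B → . g d n], [B → . n], [S → . X g f], [X → . B], [X → . d g S], [X → . f], [X → d g . S] }  — shift
  I11: { [B → g d n .] }  — reduce
  I12: { [X → d g S .] }  — reduce
  I13: { [S → X . g f] }  — shift
  I14: { [S → X g . f] }  — shift
  I15: { [S → X g f .] }  — reduce

No state contains more than one complete item.

Answer: No reduce-reduce conflicts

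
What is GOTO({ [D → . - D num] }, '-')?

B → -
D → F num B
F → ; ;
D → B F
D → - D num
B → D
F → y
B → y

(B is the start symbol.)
{ [B → . -], [B → . D], [B → . y], [D → - . D num], [D → . - D num], [D → . B F], [D → . F num B], [F → . ; ;], [F → . y] }

GOTO(I, '-') = CLOSURE({ [A → αX.β] : [A → α.Xβ] ∈ I, X = '-' })

Items with dot before '-', with the dot advanced:
  [D → . - D num] → [D → - . D num]
Closure of the advanced items:
  [D → - . D num] has the dot before D: add [D → . F num B], [D → . B F], [D → . - D num]
  [D → . F num B] has the dot before F: add [F → . ; ;], [F → . y]
  [D → . B F] has the dot before B: add [B → . -], [B → . D], [B → . y]

GOTO = { [B → . -], [B → . D], [B → . y], [D → - . D num], [D → . - D num], [D → . B F], [D → . F num B], [F → . ; ;], [F → . y] }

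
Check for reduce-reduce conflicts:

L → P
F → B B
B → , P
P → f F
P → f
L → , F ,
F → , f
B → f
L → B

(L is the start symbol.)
Augment with L' → L and build the canonical LR(0) collection (I0 = CLOSURE({[L' → . L]}), then GOTO on every symbol after a dot until no new states appear). It has 17 states:
  I0: { [B → . , P], [B → . f], [L → . , F ,], [L → . B], [L → . P], [L' → . L], [P → . f F], [P → . f] }  — shift
  I1: { [B → , . P], [B → . , P], [B → . f], [F → . , f], [F → . B B], [L → , . F ,], [P → . f F], [P → . f] }  — shift
  I2: { [L → B .] }  — reduce
  I3: { [L' → L .] }  — accept
  I4: { [L → P .] }  — reduce
  I5: { [B → . , P], [B → . f], [B → f .], [F → . , f], [F → . B B], [P → f . F], [P → f .] }  — shift, 2 reduces
  I6: { [B → , . P], [F → , . f], [P → . f F], [P → . f] }  — shift
  I7: { [B → . , P], [B → . f], [F → B . B] }  — shift
  I8: { [P → f F .] }  — reduce
  I9: { [B → f .] }  — reduce
  I10: { [B → , . P], [P → . f F], [P → . f] }  — shift
  I11: { [F → B B .] }  — reduce
  I12: { [B → , P .] }  — reduce
  I13: { [B → . , P], [B → . f], [F → . , f], [F → . B B], [P → f . F], [P → f .] }  — shift, reduce
  I14: { [B → . , P], [B → . f], [F → , f .], [F → . , f], [F → . B B], [P → f . F], [P → f .] }  — shift, 2 reduces
  I15: { [L → , F . ,] }  — shift
  I16: { [L → , F , .] }  — reduce

I5 contains complete items [B → f .], [P → f .] — reduce-reduce conflict.
I14 contains complete items [F → , f .], [P → f .] — reduce-reduce conflict.

Answer: Yes — I5: [B → f .] vs [P → f .]; I14: [F → , f .] vs [P → f .]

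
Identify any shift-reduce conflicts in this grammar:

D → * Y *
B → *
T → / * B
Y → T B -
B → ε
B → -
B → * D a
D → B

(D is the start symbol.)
A shift-reduce conflict occurs when an LR(0) state has both:
  - a complete (reduce) item [A → α .] (dot at the end), and
  - a shift item [B → β . c γ] (dot before a terminal).

Augment with D' → D and build the canonical LR(0) collection (I0 = CLOSURE({[D' → . D]}), then GOTO on every symbol after a dot until no new states appear). It has 16 states:
  I0: { [B → . * D a], [B → . *], [B → . -], [B → .], [D → . * Y *], [D → . B], [D' → . D] }  — shift, reduce
  I1: { [B → * . D a], [B → * .], [B → . * D a], [B → . *], [B → . -], [B → .], [D → * . Y *], [D → . * Y *], [D → . B], [T → . / * B], [Y → . T B -] }  — shift, 2 reduces
  I2: { [B → - .] }  — reduce
  I3: { [D → B .] }  — reduce
  I4: { [D' → D .] }  — accept
  I5: { [T → / . * B] }  — shift
  I6: { [B → * D . a] }  — shift
  I7: { [B → . * D a], [B → . *], [B → . -], [B → .], [Y → T . B -] }  — shift, reduce
  I8: { [D → * Y . *] }  — shift
  I9: { [D → * Y * .] }  — reduce
  I10: { [B → * . D a], [B → * .], [B → . * D a], [B → . *], [B → . -], [B → .], [D → . * Y *], [D → . B] }  — shift, 2 reduces
  I11: { [Y → T B . -] }  — shift
  I12: { [Y → T B - .] }  — reduce
  I13: { [B → * D a .] }  — reduce
  I14: { [B → . * D a], [B → . *], [B → . -], [B → .], [T → / * . B] }  — shift, reduce
  I15: { [T → / * B .] }  — reduce

I0 contains reduce item [B → .] and shift items [B → . *], [B → . * D a], [B → . -], [D → . * Y *] — shift-reduce conflict.
I1 contains reduce items [B → .], [B → * .] and shift items [B → . *], [B → . * D a], [B → . -], [D → . * Y *], [T → . / * B] — shift-reduce conflict.
I7 contains reduce item [B → .] and shift items [B → . *], [B → . * D a], [B → . -] — shift-reduce conflict.
I10 contains reduce items [B → .], [B → * .] and shift items [B → . *], [B → . * D a], [B → . -], [D → . * Y *] — shift-reduce conflict.
I14 contains reduce item [B → .] and shift items [B → . *], [B → . * D a], [B → . -] — shift-reduce conflict.

Answer: Yes — I0: [B → .] vs [B → . *]; I1: [B → .] vs [B → . *]; I7: [B → .] vs [B → . *]; I10: [B → .] vs [B → . *]; I14: [B → .] vs [B → . *]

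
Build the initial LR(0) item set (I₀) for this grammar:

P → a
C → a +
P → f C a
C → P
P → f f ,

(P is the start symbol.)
{ [P → . a], [P → . f C a], [P → . f f ,], [P' → . P] }

First, augment the grammar with P' → P
I₀ = CLOSURE({ [P' → . P] }):
  [P' → . P] has the dot before P: add [P → . a], [P → . f C a], [P → . f f ,]
No further items can be added.

I₀ = { [P → . a], [P → . f C a], [P → . f f ,], [P' → . P] }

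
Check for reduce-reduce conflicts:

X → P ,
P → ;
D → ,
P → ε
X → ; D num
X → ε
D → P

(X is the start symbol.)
A reduce-reduce conflict occurs when an LR(0) state has two complete items [A → α .] and [B → β .] — both call for a reduction, and with no lookahead the parser cannot choose between them.

Augment with X' → X and build the canonical LR(0) collection (I0 = CLOSURE({[X' → . X]}), then GOTO on every symbol after a dot until no new states appear). It has 10 states:
  I0: { [P → . ;], [P → .], [X → . ; D num], [X → . P ,], [X → .], [X' → . X] }  — shift, 2 reduces
  I1: { [D → . ,], [D → . P], [P → . ;], [P → .], [P → ; .], [X → ; . D num] }  — shift, 2 reduces
  I2: { [X → P . ,] }  — shift
  I3: { [X' → X .] }  — accept
  I4: { [X → P , .] }  — reduce
  I5: { [D → , .] }  — reduce
  I6: { [P → ; .] }  — reduce
  I7: { [X → ; D . num] }  — shift
  I8: { [D → P .] }  — reduce
  I9: { [X → ; D num .] }  — reduce

I0 contains complete items [P → .], [X → .] — reduce-reduce conflict.
I1 contains complete items [P → .], [P → ; .] — reduce-reduce conflict.

Answer: Yes — I0: [P → .] vs [X → .]; I1: [P → .] vs [P → ; .]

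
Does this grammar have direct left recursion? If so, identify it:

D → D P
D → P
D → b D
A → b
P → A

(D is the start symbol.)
Yes, D is left-recursive

Direct left recursion occurs when N → N α for some non-terminal N (the right-hand side begins with the left-hand side itself).

D → D P: LEFT RECURSIVE (starts with D)
D → P: starts with P
D → b D: starts with b
A → b: starts with b
P → A: starts with A

The grammar has direct left recursion on: D.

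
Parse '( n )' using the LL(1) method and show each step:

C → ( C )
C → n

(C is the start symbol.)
Stack is shown with the top on the left.

Stack    Input    Action
------------------------
C $      ( n ) $  output C → ( C )
( C ) $  ( n ) $  match '('
C ) $    n ) $    output C → n
n ) $    n ) $    match 'n'
) $      ) $      match ')'
$        $        accept

The string is accepted.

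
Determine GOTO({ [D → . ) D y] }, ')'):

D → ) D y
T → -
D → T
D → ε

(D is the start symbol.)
GOTO(I, ')') = CLOSURE({ [A → αX.β] : [A → α.Xβ] ∈ I, X = ')' })

Items with dot before ')', with the dot advanced:
  [D → . ) D y] → [D → ) . D y]
Closure of the advanced items:
  [D → ) . D y] has the dot before D: add [D → . ) D y], [D → . T], [D → .]
  [D → . T] has the dot before T: add [T → . -]

GOTO = { [D → ) . D y], [D → . ) D y], [D → . T], [D → .], [T → . -] }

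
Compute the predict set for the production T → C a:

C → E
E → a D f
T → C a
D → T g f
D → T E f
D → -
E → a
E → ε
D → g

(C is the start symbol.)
{ 'a' }

PREDICT(T → C a) = (FIRST(RHS) \ {ε}) ∪ (FOLLOW(T) if ε ∈ FIRST(RHS), i.e. RHS ⇒* ε)
FIRST(C) = { 'a', ε }
FIRST(C a) = { 'a' }
ε ∉ FIRST(C a), so FOLLOW(T) is not added.
PREDICT(T → C a) = { 'a' }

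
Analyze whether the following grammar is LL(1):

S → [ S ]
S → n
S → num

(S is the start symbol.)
Yes, the grammar is LL(1).

A grammar is LL(1) if for each non-terminal N with multiple productions, the predict sets of those productions are pairwise disjoint, where PREDICT(N → α) = (FIRST(α) \ {ε}) ∪ (FOLLOW(N) if α ⇒* ε).

For S:
  PREDICT(S → '[' S ']') = { '[' }
  PREDICT(S → n) = { 'n' }
  PREDICT(S → num) = { 'num' }

All predict sets are disjoint. The grammar IS LL(1).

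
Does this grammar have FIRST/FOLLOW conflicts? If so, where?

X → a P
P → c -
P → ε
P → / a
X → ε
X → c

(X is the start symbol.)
A FIRST/FOLLOW conflict occurs when a non-terminal N has a nullable alternative N → β (β ⇒* ε) and another alternative N → α with FIRST(α) ∩ FOLLOW(N) ≠ ∅: on such a lookahead the parser cannot decide between expanding α and letting N vanish via β.

Nullable non-terminals: P, X.

P: nullable alternative(s) P → ε; FOLLOW(P) = { $ }
  P → c -: FIRST \ {ε} = { 'c' } — disjoint from FOLLOW(P)
  P → ε: FIRST \ {ε} = { } — this is the only nullable alternative, skip
  P → / a: FIRST \ {ε} = { '/' } — disjoint from FOLLOW(P)

X: nullable alternative(s) X → ε; FOLLOW(X) = { $ }
  X → a P: FIRST \ {ε} = { 'a' } — disjoint from FOLLOW(X)
  X → ε: FIRST \ {ε} = { } — this is the only nullable alternative, skip
  X → c: FIRST \ {ε} = { 'c' } — disjoint from FOLLOW(X)

No FIRST/FOLLOW conflicts found.

Answer: No FIRST/FOLLOW conflicts.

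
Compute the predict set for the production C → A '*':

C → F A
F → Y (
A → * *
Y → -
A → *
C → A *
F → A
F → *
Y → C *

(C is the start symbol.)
PREDICT(C → A '*') = (FIRST(RHS) \ {ε}) ∪ (FOLLOW(C) if ε ∈ FIRST(RHS), i.e. RHS ⇒* ε)
FIRST(A) = { '*' }
FIRST(A '*') = { '*' }
ε ∉ FIRST(A '*'), so FOLLOW(C) is not added.
PREDICT(C → A '*') = { '*' }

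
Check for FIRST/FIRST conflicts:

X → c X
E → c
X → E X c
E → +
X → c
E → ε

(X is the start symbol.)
Yes. X → c X / X → E X c on { 'c' }; X → c X / X → c on { 'c' }; X → E X c / X → c on { 'c' }

FIRST sets of the non-terminals at (or reachable through a nullable prefix from) the front of some alternative:
  FIRST(E) = { '+', 'c', ε }
  FIRST(X) = { '+', 'c' }

Productions for X:
  X → c X: FIRST = { 'c' }
  X → E X c: FIRST = { '+', 'c' }
  X → c: FIRST = { 'c' }
Productions for E:
  E → c: FIRST = { 'c' }
  E → +: FIRST = { '+' }
  E → ε: FIRST = { ε }

Conflict for X: X → c X and X → E X c
  Overlap: { 'c' }
Conflict for X: X → c X and X → c
  Overlap: { 'c' }
Conflict for X: X → E X c and X → c
  Overlap: { 'c' }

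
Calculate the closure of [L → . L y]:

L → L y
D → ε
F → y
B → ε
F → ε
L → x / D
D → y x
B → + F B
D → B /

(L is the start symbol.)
{ [L → . L y], [L → . x / D] }

To compute CLOSURE, for each item [A → α.Bβ] where B is a non-terminal, add [B → .γ] for all productions B → γ; repeat for the newly added items until nothing changes.

Start with: [L → . L y]
  [L → . L y] has the dot before L: add [L → . x / D]
No further items can be added.

CLOSURE = { [L → . L y], [L → . x / D] }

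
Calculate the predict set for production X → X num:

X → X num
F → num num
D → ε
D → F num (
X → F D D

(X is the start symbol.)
{ 'num' }

PREDICT(X → X num) = (FIRST(RHS) \ {ε}) ∪ (FOLLOW(X) if ε ∈ FIRST(RHS), i.e. RHS ⇒* ε)
FIRST(X) = { 'num' }
FIRST(X num) = { 'num' }
ε ∉ FIRST(X num), so FOLLOW(X) is not added.
PREDICT(X → X num) = { 'num' }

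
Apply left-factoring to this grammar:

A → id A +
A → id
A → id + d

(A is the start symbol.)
A → id A'
A' → A +
A' → ε
A' → + d

Left-factoring transforms A → αβ₁ | αβ₂ into A → αA' and A' → β₁ | β₂
(α is the longest common prefix among the alternatives). Repeat until
no nonterminal has two alternatives with a common prefix.

Round 1: A has alternatives sharing prefix 'id'. Introduce A': A → id A'
  Add: A' → A +
  Add: A' → ε
  Add: A' → + d

No remaining common prefixes — done.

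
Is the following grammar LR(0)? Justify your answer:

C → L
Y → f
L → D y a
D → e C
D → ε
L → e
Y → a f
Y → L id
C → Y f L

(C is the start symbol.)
No. Shift-reduce conflict between [D → .] and [D → . e C]

A grammar is LR(0) if no state in the canonical LR(0) collection has:
  - both a shift item (dot before a terminal) and a complete item (shift-reduce conflict), or
  - two or more complete items (reduce-reduce conflict; the accept item [C' → C .] counts as a complete item here).

Augment with C' → C and build the canonical LR(0) collection (I0 = CLOSURE({[C' → . C]}), then GOTO on every symbol after a dot until no new states appear). It has 15 states:
  I0: { [C → . L], [C → . Y f L], [C' → . C], [D → . e C], [D → .], [L → . D y a], [L → . e], [Y → . L id], [Y → . a f], [Y → . f] }  — shift, reduce
  I1: { [C' → C .] }  — accept
  I2: { [L → D . y a] }  — shift
  I3: { [C → L .], [Y → L . id] }  — shift, reduce
  I4: { [C → Y . f L] }  — shift
  I5: { [Y → a . f] }  — shift
  I6: { [C → . L], [C → . Y f L], [D → . e C], [D → .], [D → e . C], [L → . D y a], [L → . e], [L → e .], [Y → . L id], [Y → . a f], [Y → . f] }  — shift, 2 reduces
  I7: { [Y → f .] }  — reduce
  I8: { [D → e C .] }  — reduce
  I9: { [Y → a f .] }  — reduce
  I10: { [C → Y f . L], [D → . e C], [D → .], [L → . D y a], [L → . e] }  — shift, reduce
  I11: { [C → Y f L .] }  — reduce
  I12: { [Y → L id .] }  — reduce
  I13: { [L → D y . a] }  — shift
  I14: { [L → D y a .] }  — reduce

Conflict in state I0:
  Shift-reduce conflict between [D → .] and [D → . e C]
So the grammar is NOT LR(0).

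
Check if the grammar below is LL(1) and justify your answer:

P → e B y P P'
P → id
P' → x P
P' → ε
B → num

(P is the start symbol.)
No. Predict set conflict for P': { 'x' }

Relevant sets:
  FOLLOW(P') = { $, 'x' }

For P:
  PREDICT(P → e B y P P') = { 'e' }
  PREDICT(P → id) = { 'id' }
For P':
  PREDICT(P' → x P) = { 'x' }
  PREDICT(P' → ε) = { $, 'x' }
B has a single production, so nothing to check there.

Conflict found: Predict set conflict for P': { 'x' }
The grammar is NOT LL(1).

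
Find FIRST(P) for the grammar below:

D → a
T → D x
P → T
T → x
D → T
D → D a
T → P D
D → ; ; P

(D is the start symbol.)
FIRST sets of the other non-terminals involved (by the same procedure, iterated to a fixed point):
  FIRST(T) = { ';', 'a', 'x' }

From P → T:
  - T is a non-terminal: add FIRST(T) \ {ε} = { ';', 'a', 'x' }
    T is not nullable, so stop

Collecting: FIRST(P) = { ';', 'a', 'x' }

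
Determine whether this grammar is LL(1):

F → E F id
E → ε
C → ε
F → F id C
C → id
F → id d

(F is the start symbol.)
Relevant sets:
  FIRST(E) = { ε }
  FIRST(F) = { 'id' }
  FOLLOW(C) = { $, 'id' }

For F:
  PREDICT(F → E F id) = { 'id' }
  PREDICT(F → F id C) = { 'id' }
  PREDICT(F → id d) = { 'id' }
For C:
  PREDICT(C → ε) = { $, 'id' }
  PREDICT(C → id) = { 'id' }
E has a single production, so nothing to check there.

Conflict found: Predict set conflict for F: { 'id' }
The grammar is NOT LL(1).

Answer: No. Predict set conflict for F: { 'id' }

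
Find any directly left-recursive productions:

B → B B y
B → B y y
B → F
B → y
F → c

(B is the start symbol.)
Yes, B is left-recursive

Direct left recursion occurs when N → N α for some non-terminal N (the right-hand side begins with the left-hand side itself).

B → B B y: LEFT RECURSIVE (starts with B)
B → B y y: LEFT RECURSIVE (starts with B)
B → F: starts with F
B → y: starts with y
F → c: starts with c

The grammar has direct left recursion on: B.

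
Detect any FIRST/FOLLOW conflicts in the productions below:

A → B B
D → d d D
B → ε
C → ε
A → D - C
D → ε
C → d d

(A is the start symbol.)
No FIRST/FOLLOW conflicts.

Nullable non-terminals: A, B, C, D.
FIRST sets used below: FIRST(B) = { ε }, FIRST(D) = { 'd', ε }

A: nullable alternative(s) A → B B; FOLLOW(A) = { $ }
  A → B B: FIRST \ {ε} = { } — this is the only nullable alternative, skip
  A → D - C: FIRST \ {ε} = { '-', 'd' } — disjoint from FOLLOW(A)
B has a nullable alternative but only one production, so nothing to check.

C: nullable alternative(s) C → ε; FOLLOW(C) = { $ }
  C → ε: FIRST \ {ε} = { } — this is the only nullable alternative, skip
  C → d d: FIRST \ {ε} = { 'd' } — disjoint from FOLLOW(C)

D: nullable alternative(s) D → ε; FOLLOW(D) = { '-' }
  D → d d D: FIRST \ {ε} = { 'd' } — disjoint from FOLLOW(D)
  D → ε: FIRST \ {ε} = { } — this is the only nullable alternative, skip

No FIRST/FOLLOW conflicts found.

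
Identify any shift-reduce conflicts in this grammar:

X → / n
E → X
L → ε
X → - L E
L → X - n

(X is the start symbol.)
Augment with X' → X and build the canonical LR(0) collection (I0 = CLOSURE({[X' → . X]}), then GOTO on every symbol after a dot until no new states appear). It has 11 states:
  I0: { [X → . - L E], [X → . / n], [X' → . X] }  — shift
  I1: { [L → . X - n], [L → .], [X → - . L E], [X → . - L E], [X → . / n] }  — shift, reduce
  I2: { [X → / . n] }  — shift
  I3: { [X' → X .] }  — accept
  I4: { [X → / n .] }  — reduce
  I5: { [E → . X], [X → - L . E], [X → . - L E], [X → . / n] }  — shift
  I6: { [L → X . - n] }  — shift
  I7: { [L → X - . n] }  — shift
  I8: { [L → X - n .] }  — reduce
  I9: { [X → - L E .] }  — reduce
  I10: { [E → X .] }  — reduce

I1 contains reduce item [L → .] and shift items [X → . - L E], [X → . / n] — shift-reduce conflict.

Answer: Yes — I1: [L → .] vs [X → . - L E]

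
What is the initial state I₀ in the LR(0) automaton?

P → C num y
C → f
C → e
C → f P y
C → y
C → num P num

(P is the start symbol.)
First, augment the grammar with P' → P
I₀ = CLOSURE({ [P' → . P] }):
  [P' → . P] has the dot before P: add [P → . C num y]
  [P → . C num y] has the dot before C: add [C → . f], [C → . e], [C → . f P y], [C → . y], [C → . num P num]
No further items can be added.

I₀ = { [C → . e], [C → . f P y], [C → . f], [C → . num P num], [C → . y], [P → . C num y], [P' → . P] }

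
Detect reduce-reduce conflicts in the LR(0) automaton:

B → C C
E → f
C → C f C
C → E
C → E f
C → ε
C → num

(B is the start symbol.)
A reduce-reduce conflict occurs when an LR(0) state has two complete items [A → α .] and [B → β .] — both call for a reduction, and with no lookahead the parser cannot choose between them.

Augment with B' → B and build the canonical LR(0) collection (I0 = CLOSURE({[B' → . B]}), then GOTO on every symbol after a dot until no new states appear). It has 11 states:
  I0: { [B → . C C], [B' → . B], [C → . C f C], [C → . E f], [C → . E], [C → . num], [C → .], [E → . f] }  — shift, reduce
  I1: { [B' → B .] }  — accept
  I2: { [B → C . C], [C → . C f C], [C → . E f], [C → . E], [C → . num], [C → .], [C → C . f C], [E → . f] }  — shift, reduce
  I3: { [C → E . f], [C → E .] }  — shift, reduce
  I4: { [E → f .] }  — reduce
  I5: { [C → num .] }  — reduce
  I6: { [C → E f .] }  — reduce
  I7: { [B → C C .], [C → C . f C] }  — shift, reduce
  I8: { [C → . C f C], [C → . E f], [C → . E], [C → . num], [C → .], [C → C f . C], [E → . f], [E → f .] }  — shift, 2 reduces
  I9: { [C → C . f C], [C → C f C .] }  — shift, reduce
  I10: { [C → . C f C], [C → . E f], [C → . E], [C → . num], [C → .], [C → C f . C], [E → . f] }  — shift, reduce

I8 contains complete items [C → .], [E → f .] — reduce-reduce conflict.

Answer: Yes — I8: [C → .] vs [E → f .]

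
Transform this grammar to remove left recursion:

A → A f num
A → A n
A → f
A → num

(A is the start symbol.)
A → f A'
A → num A'
A' → f num A'
A' → n A'
A' → ε

A is directly left-recursive. The standard transformation for
  A → A α₁ | ... | A α_m | β₁ | ... | β_n
is
  A  → β₁ A' | ... | β_n A'
  A' → α₁ A' | ... | α_m A' | ε

A → f becomes A → f A'
A → num becomes A → num A'
A → A f num becomes A' → f num A'
A → A n becomes A' → n A'
Add A' → ε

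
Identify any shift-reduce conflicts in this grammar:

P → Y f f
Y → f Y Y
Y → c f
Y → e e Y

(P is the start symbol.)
A shift-reduce conflict occurs when an LR(0) state has both:
  - a complete (reduce) item [A → α .] (dot at the end), and
  - a shift item [B → β . c γ] (dot before a terminal).

Augment with P' → P and build the canonical LR(0) collection (I0 = CLOSURE({[P' → . P]}), then GOTO on every symbol after a dot until no new states appear). It has 13 states:
  I0: { [P → . Y f f], [P' → . P], [Y → . c f], [Y → . e e Y], [Y → . f Y Y] }  — shift
  I1: { [P' → P .] }  — accept
  I2: { [P → Y . f f] }  — shift
  I3: { [Y → c . f] }  — shift
  I4: { [Y → e . e Y] }  — shift
  I5: { [Y → . c f], [Y → . e e Y], [Y → . f Y Y], [Y → f . Y Y] }  — shift
  I6: { [Y → . c f], [Y → . e e Y], [Y → . f Y Y], [Y → f Y . Y] }  — shift
  I7: { [Y → f Y Y .] }  — reduce
  I8: { [Y → . c f], [Y → . e e Y], [Y → . f Y Y], [Y → e e . Y] }  — shift
  I9: { [Y → e e Y .] }  — reduce
  I10: { [Y → c f .] }  — reduce
  I11: { [P → Y f . f] }  — shift
  I12: { [P → Y f f .] }  — reduce

No state contains both a complete item and a shift item.

Answer: No shift-reduce conflicts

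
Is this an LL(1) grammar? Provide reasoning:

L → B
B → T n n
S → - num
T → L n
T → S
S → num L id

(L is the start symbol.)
A grammar is LL(1) if for each non-terminal N with multiple productions, the predict sets of those productions are pairwise disjoint, where PREDICT(N → α) = (FIRST(α) \ {ε}) ∪ (FOLLOW(N) if α ⇒* ε).

Relevant sets:
  FIRST(L) = { '-', 'num' }
  FIRST(S) = { '-', 'num' }

For S:
  PREDICT(S → '-' num) = { '-' }
  PREDICT(S → num L id) = { 'num' }
For T:
  PREDICT(T → L n) = { '-', 'num' }
  PREDICT(T → S) = { '-', 'num' }
L, B have a single production, so nothing to check there.

Conflict found: Predict set conflict for T: { '-', 'num' }
The grammar is NOT LL(1).

Answer: No. Predict set conflict for T: { '-', 'num' }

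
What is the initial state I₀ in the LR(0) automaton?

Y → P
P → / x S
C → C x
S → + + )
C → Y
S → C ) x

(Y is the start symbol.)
First, augment the grammar with Y' → Y
I₀ = CLOSURE({ [Y' → . Y] }):
  [Y' → . Y] has the dot before Y: add [Y → . P]
  [Y → . P] has the dot before P: add [P → . / x S]
No further items can be added.

I₀ = { [P → . / x S], [Y → . P], [Y' → . Y] }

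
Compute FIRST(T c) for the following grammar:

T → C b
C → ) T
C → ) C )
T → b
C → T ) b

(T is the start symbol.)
FIRST sets of the non-terminals involved (from the grammar, by fixed-point iteration):
  FIRST(T) = { ')', 'b' }

To compute FIRST(T c), process the symbols left to right:
Symbol T is a non-terminal. Add FIRST(T) \ {ε} = { ')', 'b' }
T is not nullable (ε ∉ FIRST(T)), so stop here.
FIRST(T c) = { ')', 'b' }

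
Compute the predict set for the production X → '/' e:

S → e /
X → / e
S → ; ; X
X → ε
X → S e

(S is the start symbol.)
PREDICT(X → '/' e) = (FIRST(RHS) \ {ε}) ∪ (FOLLOW(X) if ε ∈ FIRST(RHS), i.e. RHS ⇒* ε)
FIRST('/' e) = { '/' }
ε ∉ FIRST('/' e), so FOLLOW(X) is not added.
PREDICT(X → '/' e) = { '/' }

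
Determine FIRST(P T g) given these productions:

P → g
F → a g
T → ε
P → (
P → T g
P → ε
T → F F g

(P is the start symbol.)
FIRST sets of the non-terminals involved (from the grammar, by fixed-point iteration):
  FIRST(P) = { '(', 'a', 'g', ε }
  FIRST(T) = { 'a', ε }

To compute FIRST(P T g), process the symbols left to right:
Symbol P is a non-terminal. Add FIRST(P) \ {ε} = { '(', 'a', 'g' }
P is nullable (ε ∈ FIRST(P)), continue to the next symbol.
Symbol T is a non-terminal. Add FIRST(T) \ {ε} = { 'a' }
T is nullable (ε ∈ FIRST(T)), continue to the next symbol.
Symbol g is a terminal. Add 'g' and stop.
FIRST(P T g) = { '(', 'a', 'g' }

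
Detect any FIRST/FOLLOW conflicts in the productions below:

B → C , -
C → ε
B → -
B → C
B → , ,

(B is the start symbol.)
No FIRST/FOLLOW conflicts.

A FIRST/FOLLOW conflict occurs when a non-terminal N has a nullable alternative N → β (β ⇒* ε) and another alternative N → α with FIRST(α) ∩ FOLLOW(N) ≠ ∅: on such a lookahead the parser cannot decide between expanding α and letting N vanish via β.

Nullable non-terminals: B, C.
FIRST sets used below: FIRST(C) = { ε }

B: nullable alternative(s) B → C; FOLLOW(B) = { $ }
  B → C , -: FIRST \ {ε} = { ',' } — disjoint from FOLLOW(B)
  B → -: FIRST \ {ε} = { '-' } — disjoint from FOLLOW(B)
  B → C: FIRST \ {ε} = { } — this is the only nullable alternative, skip
  B → , ,: FIRST \ {ε} = { ',' } — disjoint from FOLLOW(B)
C has a nullable alternative but only one production, so nothing to check.

No FIRST/FOLLOW conflicts found.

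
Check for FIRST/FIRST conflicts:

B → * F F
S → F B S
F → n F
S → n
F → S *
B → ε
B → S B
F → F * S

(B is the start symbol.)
Yes. S → F B S / S → n on { 'n' }; F → n F / F → S '*' on { 'n' }; F → n F / F → F '*' S on { 'n' }; F → S '*' / F → F '*' S on { 'n' }

A FIRST/FIRST conflict occurs when two productions N → α and N → β for the same non-terminal have FIRST(α) ∩ FIRST(β) ≠ ∅ (with ε ∈ FIRST of a nullable right-hand side, so two nullable alternatives also conflict).

FIRST sets of the non-terminals at (or reachable through a nullable prefix from) the front of some alternative:
  FIRST(S) = { 'n' }
  FIRST(F) = { 'n' }

Productions for B:
  B → * F F: FIRST = { '*' }
  B → ε: FIRST = { ε }
  B → S B: FIRST = { 'n' }
Productions for S:
  S → F B S: FIRST = { 'n' }
  S → n: FIRST = { 'n' }
Productions for F:
  F → n F: FIRST = { 'n' }
  F → S *: FIRST = { 'n' }
  F → F * S: FIRST = { 'n' }

Conflict for S: S → F B S and S → n
  Overlap: { 'n' }
Conflict for F: F → n F and F → S *
  Overlap: { 'n' }
Conflict for F: F → n F and F → F * S
  Overlap: { 'n' }
Conflict for F: F → S * and F → F * S
  Overlap: { 'n' }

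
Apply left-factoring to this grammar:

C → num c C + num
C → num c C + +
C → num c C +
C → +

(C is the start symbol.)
Left-factoring transforms A → αβ₁ | αβ₂ into A → αA' and A' → β₁ | β₂
(α is the longest common prefix among the alternatives). Repeat until
no nonterminal has two alternatives with a common prefix.

Round 1: C has alternatives sharing prefix 'num c C +'. Introduce C': C → num c C + C'
  Add: C' → num
  Add: C' → +
  Add: C' → ε

No remaining common prefixes — done.

Resulting grammar:
C → num c C + C'
C' → num
C' → +
C' → ε
C → +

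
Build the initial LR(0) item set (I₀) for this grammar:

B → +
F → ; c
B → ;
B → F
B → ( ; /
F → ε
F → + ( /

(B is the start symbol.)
{ [B → . ( ; /], [B → . +], [B → . ;], [B → . F], [B' → . B], [F → . + ( /], [F → . ; c], [F → .] }

First, augment the grammar with B' → B
I₀ = CLOSURE({ [B' → . B] }):
  [B' → . B] has the dot before B: add [B → . +], [B → . ;], [B → . F], [B → . ( ; /]
  [B → . F] has the dot before F: add [F → . ; c], [F → .], [F → . + ( /]
No further items can be added.

I₀ = { [B → . ( ; /], [B → . +], [B → . ;], [B → . F], [B' → . B], [F → . + ( /], [F → . ; c], [F → .] }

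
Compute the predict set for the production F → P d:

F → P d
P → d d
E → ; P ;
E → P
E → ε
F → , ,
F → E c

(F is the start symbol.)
{ 'd' }

PREDICT(F → P d) = (FIRST(RHS) \ {ε}) ∪ (FOLLOW(F) if ε ∈ FIRST(RHS), i.e. RHS ⇒* ε)
FIRST(P) = { 'd' }
FIRST(P d) = { 'd' }
ε ∉ FIRST(P d), so FOLLOW(F) is not added.
PREDICT(F → P d) = { 'd' }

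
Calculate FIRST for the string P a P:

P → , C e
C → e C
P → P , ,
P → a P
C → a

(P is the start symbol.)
{ ',', 'a' }

FIRST sets of the non-terminals involved (from the grammar, by fixed-point iteration):
  FIRST(P) = { ',', 'a' }

To compute FIRST(P a P), process the symbols left to right:
Symbol P is a non-terminal. Add FIRST(P) \ {ε} = { ',', 'a' }
P is not nullable (ε ∉ FIRST(P)), so stop here.
FIRST(P a P) = { ',', 'a' }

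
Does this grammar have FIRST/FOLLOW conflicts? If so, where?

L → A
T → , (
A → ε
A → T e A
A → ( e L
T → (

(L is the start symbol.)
No FIRST/FOLLOW conflicts.

Nullable non-terminals: A, L.
FIRST sets used below: FIRST(T) = { '(', ',' }

A: nullable alternative(s) A → ε; FOLLOW(A) = { $ }
  A → ε: FIRST \ {ε} = { } — this is the only nullable alternative, skip
  A → T e A: FIRST \ {ε} = { '(', ',' } — disjoint from FOLLOW(A)
  A → ( e L: FIRST \ {ε} = { '(' } — disjoint from FOLLOW(A)
L has a nullable alternative but only one production, so nothing to check.

T has no nullable alternative, so no FIRST/FOLLOW check is needed there.

No FIRST/FOLLOW conflicts found.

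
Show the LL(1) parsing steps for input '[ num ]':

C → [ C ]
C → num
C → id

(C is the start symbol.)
LL(1) parsing maintains a stack (initially the start symbol over $) and the input. At each step: if the stack top is a terminal, match it against the current input token; if it is a non-terminal N, replace it with the RHS of M[N, lookahead] (the unique production whose predict set contains the lookahead).

Stack is shown with the top on the left.

Stack    Input      Action
--------------------------
C $      [ num ] $  output C → [ C ]
[ C ] $  [ num ] $  match '['
C ] $    num ] $    output C → num
num ] $  num ] $    match 'num'
] $      ] $        match ']'
$        $          accept

The string is accepted.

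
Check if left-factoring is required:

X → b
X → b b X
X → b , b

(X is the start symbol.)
Yes, X has productions with common prefix 'b'

Left-factoring is needed when two productions for the same non-terminal
share a common prefix on the right-hand side.

Productions for X:
  X → b
  X → b b X
  X → b , b

Found common prefix 'b' in productions for X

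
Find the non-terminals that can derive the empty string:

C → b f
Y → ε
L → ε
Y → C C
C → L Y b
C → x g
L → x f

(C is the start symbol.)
A non-terminal is nullable if it can derive ε (the empty string): either it has an ε-production, or it has a production whose right-hand side consists entirely of nullable non-terminals.

ε-productions: Y → ε, L → ε
So Y, L are immediately nullable.
No further non-terminal can be added: every production for the remaining non-terminals contains a terminal or a non-nullable non-terminal.
Nullable = { 'L', 'Y' }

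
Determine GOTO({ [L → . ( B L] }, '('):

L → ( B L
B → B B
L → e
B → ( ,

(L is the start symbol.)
GOTO(I, '(') = CLOSURE({ [A → αX.β] : [A → α.Xβ] ∈ I, X = '(' })

Items with dot before '(', with the dot advanced:
  [L → . ( B L] → [L → ( . B L]
Closure of the advanced items:
  [L → ( . B L] has the dot before B: add [B → . B B], [B → . ( ,]

GOTO = { [B → . ( ,], [B → . B B], [L → ( . B L] }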